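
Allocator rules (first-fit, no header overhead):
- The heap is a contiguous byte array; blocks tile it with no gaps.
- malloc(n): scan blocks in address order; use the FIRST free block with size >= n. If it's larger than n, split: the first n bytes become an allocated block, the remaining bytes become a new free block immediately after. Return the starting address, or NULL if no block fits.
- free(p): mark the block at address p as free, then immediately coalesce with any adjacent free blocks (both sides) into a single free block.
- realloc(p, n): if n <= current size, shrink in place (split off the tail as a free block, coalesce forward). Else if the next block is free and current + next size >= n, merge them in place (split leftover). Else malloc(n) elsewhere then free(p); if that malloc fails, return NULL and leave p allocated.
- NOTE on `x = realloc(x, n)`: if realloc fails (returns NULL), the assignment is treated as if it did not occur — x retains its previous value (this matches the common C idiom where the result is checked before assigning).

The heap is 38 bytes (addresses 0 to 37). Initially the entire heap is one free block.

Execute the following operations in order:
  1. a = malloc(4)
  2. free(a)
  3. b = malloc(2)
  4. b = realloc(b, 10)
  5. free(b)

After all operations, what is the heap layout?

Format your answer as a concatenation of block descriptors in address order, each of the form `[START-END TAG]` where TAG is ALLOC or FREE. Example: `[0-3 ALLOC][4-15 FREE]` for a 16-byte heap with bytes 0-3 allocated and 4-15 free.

Answer: [0-37 FREE]

Derivation:
Op 1: a = malloc(4) -> a = 0; heap: [0-3 ALLOC][4-37 FREE]
Op 2: free(a) -> (freed a); heap: [0-37 FREE]
Op 3: b = malloc(2) -> b = 0; heap: [0-1 ALLOC][2-37 FREE]
Op 4: b = realloc(b, 10) -> b = 0; heap: [0-9 ALLOC][10-37 FREE]
Op 5: free(b) -> (freed b); heap: [0-37 FREE]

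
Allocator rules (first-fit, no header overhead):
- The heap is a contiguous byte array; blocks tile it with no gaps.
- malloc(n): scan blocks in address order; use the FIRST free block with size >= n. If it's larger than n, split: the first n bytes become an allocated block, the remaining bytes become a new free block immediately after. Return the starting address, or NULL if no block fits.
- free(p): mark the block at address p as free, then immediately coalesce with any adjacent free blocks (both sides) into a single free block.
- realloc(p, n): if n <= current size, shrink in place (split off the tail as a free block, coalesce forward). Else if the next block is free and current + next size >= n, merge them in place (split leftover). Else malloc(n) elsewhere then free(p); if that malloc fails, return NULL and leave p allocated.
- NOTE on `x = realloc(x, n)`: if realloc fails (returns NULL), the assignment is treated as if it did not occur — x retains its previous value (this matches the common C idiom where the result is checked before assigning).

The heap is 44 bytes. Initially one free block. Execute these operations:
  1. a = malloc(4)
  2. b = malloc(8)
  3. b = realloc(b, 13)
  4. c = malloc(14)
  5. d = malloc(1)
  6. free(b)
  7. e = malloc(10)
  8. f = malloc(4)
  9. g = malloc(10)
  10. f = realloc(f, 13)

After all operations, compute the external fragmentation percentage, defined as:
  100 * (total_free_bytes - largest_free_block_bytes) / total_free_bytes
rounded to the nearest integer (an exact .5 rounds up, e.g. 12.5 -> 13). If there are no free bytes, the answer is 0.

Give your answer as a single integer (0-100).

Answer: 27

Derivation:
Op 1: a = malloc(4) -> a = 0; heap: [0-3 ALLOC][4-43 FREE]
Op 2: b = malloc(8) -> b = 4; heap: [0-3 ALLOC][4-11 ALLOC][12-43 FREE]
Op 3: b = realloc(b, 13) -> b = 4; heap: [0-3 ALLOC][4-16 ALLOC][17-43 FREE]
Op 4: c = malloc(14) -> c = 17; heap: [0-3 ALLOC][4-16 ALLOC][17-30 ALLOC][31-43 FREE]
Op 5: d = malloc(1) -> d = 31; heap: [0-3 ALLOC][4-16 ALLOC][17-30 ALLOC][31-31 ALLOC][32-43 FREE]
Op 6: free(b) -> (freed b); heap: [0-3 ALLOC][4-16 FREE][17-30 ALLOC][31-31 ALLOC][32-43 FREE]
Op 7: e = malloc(10) -> e = 4; heap: [0-3 ALLOC][4-13 ALLOC][14-16 FREE][17-30 ALLOC][31-31 ALLOC][32-43 FREE]
Op 8: f = malloc(4) -> f = 32; heap: [0-3 ALLOC][4-13 ALLOC][14-16 FREE][17-30 ALLOC][31-31 ALLOC][32-35 ALLOC][36-43 FREE]
Op 9: g = malloc(10) -> g = NULL; heap: [0-3 ALLOC][4-13 ALLOC][14-16 FREE][17-30 ALLOC][31-31 ALLOC][32-35 ALLOC][36-43 FREE]
Op 10: f = realloc(f, 13) -> NULL (f unchanged); heap: [0-3 ALLOC][4-13 ALLOC][14-16 FREE][17-30 ALLOC][31-31 ALLOC][32-35 ALLOC][36-43 FREE]
Free blocks: [3 8] total_free=11 largest=8 -> 100*(11-8)/11 = 300/11 ≈ 27.273 -> rounds to 27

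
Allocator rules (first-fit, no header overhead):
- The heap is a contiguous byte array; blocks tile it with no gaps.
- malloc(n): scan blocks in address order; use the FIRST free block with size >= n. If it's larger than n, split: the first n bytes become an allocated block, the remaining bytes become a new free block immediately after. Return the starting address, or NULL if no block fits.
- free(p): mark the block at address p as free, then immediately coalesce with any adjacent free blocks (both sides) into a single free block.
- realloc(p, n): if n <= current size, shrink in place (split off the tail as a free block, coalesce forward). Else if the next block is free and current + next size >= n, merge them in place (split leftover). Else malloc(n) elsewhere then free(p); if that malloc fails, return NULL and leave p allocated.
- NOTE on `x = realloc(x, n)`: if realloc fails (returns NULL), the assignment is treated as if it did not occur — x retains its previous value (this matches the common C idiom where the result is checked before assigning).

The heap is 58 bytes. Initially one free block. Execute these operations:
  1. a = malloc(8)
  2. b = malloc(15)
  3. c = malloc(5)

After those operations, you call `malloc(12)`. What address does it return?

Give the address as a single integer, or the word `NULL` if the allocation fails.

Answer: 28

Derivation:
Op 1: a = malloc(8) -> a = 0; heap: [0-7 ALLOC][8-57 FREE]
Op 2: b = malloc(15) -> b = 8; heap: [0-7 ALLOC][8-22 ALLOC][23-57 FREE]
Op 3: c = malloc(5) -> c = 23; heap: [0-7 ALLOC][8-22 ALLOC][23-27 ALLOC][28-57 FREE]
malloc(12): first-fit scan over [0-7 ALLOC][8-22 ALLOC][23-27 ALLOC][28-57 FREE] -> 28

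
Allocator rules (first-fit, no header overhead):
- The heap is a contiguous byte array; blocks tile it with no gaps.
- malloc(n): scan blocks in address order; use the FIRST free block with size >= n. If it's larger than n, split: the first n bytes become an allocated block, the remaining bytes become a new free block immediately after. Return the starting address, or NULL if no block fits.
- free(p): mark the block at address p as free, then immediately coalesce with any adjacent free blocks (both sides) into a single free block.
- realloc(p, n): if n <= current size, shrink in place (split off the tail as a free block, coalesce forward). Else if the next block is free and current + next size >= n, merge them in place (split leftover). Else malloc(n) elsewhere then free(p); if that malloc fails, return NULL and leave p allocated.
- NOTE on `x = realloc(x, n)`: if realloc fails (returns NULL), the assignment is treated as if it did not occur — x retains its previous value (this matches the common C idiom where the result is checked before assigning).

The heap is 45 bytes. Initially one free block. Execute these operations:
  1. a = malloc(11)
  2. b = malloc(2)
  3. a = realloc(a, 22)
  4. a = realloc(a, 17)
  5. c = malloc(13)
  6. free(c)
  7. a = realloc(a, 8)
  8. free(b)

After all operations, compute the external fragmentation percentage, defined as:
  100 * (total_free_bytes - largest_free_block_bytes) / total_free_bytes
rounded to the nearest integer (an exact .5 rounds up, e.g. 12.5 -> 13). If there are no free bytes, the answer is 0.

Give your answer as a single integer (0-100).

Answer: 35

Derivation:
Op 1: a = malloc(11) -> a = 0; heap: [0-10 ALLOC][11-44 FREE]
Op 2: b = malloc(2) -> b = 11; heap: [0-10 ALLOC][11-12 ALLOC][13-44 FREE]
Op 3: a = realloc(a, 22) -> a = 13; heap: [0-10 FREE][11-12 ALLOC][13-34 ALLOC][35-44 FREE]
Op 4: a = realloc(a, 17) -> a = 13; heap: [0-10 FREE][11-12 ALLOC][13-29 ALLOC][30-44 FREE]
Op 5: c = malloc(13) -> c = 30; heap: [0-10 FREE][11-12 ALLOC][13-29 ALLOC][30-42 ALLOC][43-44 FREE]
Op 6: free(c) -> (freed c); heap: [0-10 FREE][11-12 ALLOC][13-29 ALLOC][30-44 FREE]
Op 7: a = realloc(a, 8) -> a = 13; heap: [0-10 FREE][11-12 ALLOC][13-20 ALLOC][21-44 FREE]
Op 8: free(b) -> (freed b); heap: [0-12 FREE][13-20 ALLOC][21-44 FREE]
Free blocks: [13 24] total_free=37 largest=24 -> 100*(37-24)/37 = 1300/37 ≈ 35.135 -> rounds to 35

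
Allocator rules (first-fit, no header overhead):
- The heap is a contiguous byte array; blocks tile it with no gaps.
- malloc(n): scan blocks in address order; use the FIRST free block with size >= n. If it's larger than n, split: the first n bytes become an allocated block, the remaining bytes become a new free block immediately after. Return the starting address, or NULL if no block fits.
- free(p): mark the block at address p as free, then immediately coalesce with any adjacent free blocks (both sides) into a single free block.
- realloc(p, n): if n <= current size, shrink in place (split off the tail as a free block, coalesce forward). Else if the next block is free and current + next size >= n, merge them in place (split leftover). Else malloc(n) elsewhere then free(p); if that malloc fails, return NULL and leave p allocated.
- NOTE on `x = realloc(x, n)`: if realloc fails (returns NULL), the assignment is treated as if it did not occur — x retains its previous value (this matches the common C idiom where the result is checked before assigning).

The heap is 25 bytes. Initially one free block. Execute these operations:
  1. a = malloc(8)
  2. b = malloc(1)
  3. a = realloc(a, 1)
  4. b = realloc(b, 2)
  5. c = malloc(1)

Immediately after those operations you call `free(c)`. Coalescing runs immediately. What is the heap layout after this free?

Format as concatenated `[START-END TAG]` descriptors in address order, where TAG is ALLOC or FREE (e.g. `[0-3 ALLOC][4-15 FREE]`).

Op 1: a = malloc(8) -> a = 0; heap: [0-7 ALLOC][8-24 FREE]
Op 2: b = malloc(1) -> b = 8; heap: [0-7 ALLOC][8-8 ALLOC][9-24 FREE]
Op 3: a = realloc(a, 1) -> a = 0; heap: [0-0 ALLOC][1-7 FREE][8-8 ALLOC][9-24 FREE]
Op 4: b = realloc(b, 2) -> b = 8; heap: [0-0 ALLOC][1-7 FREE][8-9 ALLOC][10-24 FREE]
Op 5: c = malloc(1) -> c = 1; heap: [0-0 ALLOC][1-1 ALLOC][2-7 FREE][8-9 ALLOC][10-24 FREE]
free(c): c = 1 -> block [1-1 ALLOC]; mark free, coalesce with adjacent free neighbors -> [0-0 ALLOC][1-7 FREE][8-9 ALLOC][10-24 FREE]

Answer: [0-0 ALLOC][1-7 FREE][8-9 ALLOC][10-24 FREE]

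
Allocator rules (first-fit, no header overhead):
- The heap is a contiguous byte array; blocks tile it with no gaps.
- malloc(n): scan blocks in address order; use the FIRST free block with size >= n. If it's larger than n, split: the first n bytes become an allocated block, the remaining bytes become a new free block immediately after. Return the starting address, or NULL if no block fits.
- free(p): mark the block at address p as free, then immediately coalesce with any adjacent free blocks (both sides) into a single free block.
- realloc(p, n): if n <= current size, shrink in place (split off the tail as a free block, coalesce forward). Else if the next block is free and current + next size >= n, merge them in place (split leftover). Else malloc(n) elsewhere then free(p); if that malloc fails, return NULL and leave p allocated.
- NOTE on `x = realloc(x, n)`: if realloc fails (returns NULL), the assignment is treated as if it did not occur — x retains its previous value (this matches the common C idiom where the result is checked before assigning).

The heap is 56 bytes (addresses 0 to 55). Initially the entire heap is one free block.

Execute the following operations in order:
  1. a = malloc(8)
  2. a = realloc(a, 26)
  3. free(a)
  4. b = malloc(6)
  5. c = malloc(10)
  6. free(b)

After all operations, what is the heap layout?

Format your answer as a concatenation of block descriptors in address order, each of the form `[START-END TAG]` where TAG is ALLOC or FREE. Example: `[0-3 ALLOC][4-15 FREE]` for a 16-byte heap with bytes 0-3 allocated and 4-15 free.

Op 1: a = malloc(8) -> a = 0; heap: [0-7 ALLOC][8-55 FREE]
Op 2: a = realloc(a, 26) -> a = 0; heap: [0-25 ALLOC][26-55 FREE]
Op 3: free(a) -> (freed a); heap: [0-55 FREE]
Op 4: b = malloc(6) -> b = 0; heap: [0-5 ALLOC][6-55 FREE]
Op 5: c = malloc(10) -> c = 6; heap: [0-5 ALLOC][6-15 ALLOC][16-55 FREE]
Op 6: free(b) -> (freed b); heap: [0-5 FREE][6-15 ALLOC][16-55 FREE]

Answer: [0-5 FREE][6-15 ALLOC][16-55 FREE]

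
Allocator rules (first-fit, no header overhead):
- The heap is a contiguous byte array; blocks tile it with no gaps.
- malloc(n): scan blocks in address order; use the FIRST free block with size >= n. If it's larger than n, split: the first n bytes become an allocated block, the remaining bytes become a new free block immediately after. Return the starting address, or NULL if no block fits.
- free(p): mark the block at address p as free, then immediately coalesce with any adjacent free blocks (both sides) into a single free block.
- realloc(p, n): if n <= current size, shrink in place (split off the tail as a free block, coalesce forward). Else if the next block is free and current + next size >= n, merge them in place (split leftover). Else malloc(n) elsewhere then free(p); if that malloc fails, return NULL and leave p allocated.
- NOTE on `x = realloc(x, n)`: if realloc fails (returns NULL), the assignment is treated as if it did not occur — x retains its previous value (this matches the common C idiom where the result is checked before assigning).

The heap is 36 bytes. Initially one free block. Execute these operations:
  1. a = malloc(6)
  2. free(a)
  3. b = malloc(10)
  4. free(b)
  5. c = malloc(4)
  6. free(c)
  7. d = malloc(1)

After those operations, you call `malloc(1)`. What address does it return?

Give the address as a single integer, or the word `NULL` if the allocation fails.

Op 1: a = malloc(6) -> a = 0; heap: [0-5 ALLOC][6-35 FREE]
Op 2: free(a) -> (freed a); heap: [0-35 FREE]
Op 3: b = malloc(10) -> b = 0; heap: [0-9 ALLOC][10-35 FREE]
Op 4: free(b) -> (freed b); heap: [0-35 FREE]
Op 5: c = malloc(4) -> c = 0; heap: [0-3 ALLOC][4-35 FREE]
Op 6: free(c) -> (freed c); heap: [0-35 FREE]
Op 7: d = malloc(1) -> d = 0; heap: [0-0 ALLOC][1-35 FREE]
malloc(1): first-fit scan over [0-0 ALLOC][1-35 FREE] -> 1

Answer: 1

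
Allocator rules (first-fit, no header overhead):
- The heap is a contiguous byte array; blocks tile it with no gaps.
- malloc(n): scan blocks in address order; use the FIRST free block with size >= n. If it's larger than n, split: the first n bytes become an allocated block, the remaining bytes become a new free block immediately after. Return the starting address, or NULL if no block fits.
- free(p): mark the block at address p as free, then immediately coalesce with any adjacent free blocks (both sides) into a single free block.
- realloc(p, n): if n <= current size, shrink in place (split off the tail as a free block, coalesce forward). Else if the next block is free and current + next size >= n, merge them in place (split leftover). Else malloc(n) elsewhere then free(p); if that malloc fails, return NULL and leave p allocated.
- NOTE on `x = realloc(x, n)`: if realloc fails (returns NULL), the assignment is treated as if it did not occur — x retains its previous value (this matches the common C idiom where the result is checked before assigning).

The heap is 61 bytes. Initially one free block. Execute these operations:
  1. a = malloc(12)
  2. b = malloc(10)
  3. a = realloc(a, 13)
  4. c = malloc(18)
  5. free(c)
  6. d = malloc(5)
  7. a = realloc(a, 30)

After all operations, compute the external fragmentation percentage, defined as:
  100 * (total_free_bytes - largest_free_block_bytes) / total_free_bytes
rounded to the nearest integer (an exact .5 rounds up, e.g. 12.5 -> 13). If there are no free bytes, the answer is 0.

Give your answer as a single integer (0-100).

Op 1: a = malloc(12) -> a = 0; heap: [0-11 ALLOC][12-60 FREE]
Op 2: b = malloc(10) -> b = 12; heap: [0-11 ALLOC][12-21 ALLOC][22-60 FREE]
Op 3: a = realloc(a, 13) -> a = 22; heap: [0-11 FREE][12-21 ALLOC][22-34 ALLOC][35-60 FREE]
Op 4: c = malloc(18) -> c = 35; heap: [0-11 FREE][12-21 ALLOC][22-34 ALLOC][35-52 ALLOC][53-60 FREE]
Op 5: free(c) -> (freed c); heap: [0-11 FREE][12-21 ALLOC][22-34 ALLOC][35-60 FREE]
Op 6: d = malloc(5) -> d = 0; heap: [0-4 ALLOC][5-11 FREE][12-21 ALLOC][22-34 ALLOC][35-60 FREE]
Op 7: a = realloc(a, 30) -> a = 22; heap: [0-4 ALLOC][5-11 FREE][12-21 ALLOC][22-51 ALLOC][52-60 FREE]
Free blocks: [7 9] total_free=16 largest=9 -> 100*(16-9)/16 = 700/16 = 43.75 -> rounds to 44

Answer: 44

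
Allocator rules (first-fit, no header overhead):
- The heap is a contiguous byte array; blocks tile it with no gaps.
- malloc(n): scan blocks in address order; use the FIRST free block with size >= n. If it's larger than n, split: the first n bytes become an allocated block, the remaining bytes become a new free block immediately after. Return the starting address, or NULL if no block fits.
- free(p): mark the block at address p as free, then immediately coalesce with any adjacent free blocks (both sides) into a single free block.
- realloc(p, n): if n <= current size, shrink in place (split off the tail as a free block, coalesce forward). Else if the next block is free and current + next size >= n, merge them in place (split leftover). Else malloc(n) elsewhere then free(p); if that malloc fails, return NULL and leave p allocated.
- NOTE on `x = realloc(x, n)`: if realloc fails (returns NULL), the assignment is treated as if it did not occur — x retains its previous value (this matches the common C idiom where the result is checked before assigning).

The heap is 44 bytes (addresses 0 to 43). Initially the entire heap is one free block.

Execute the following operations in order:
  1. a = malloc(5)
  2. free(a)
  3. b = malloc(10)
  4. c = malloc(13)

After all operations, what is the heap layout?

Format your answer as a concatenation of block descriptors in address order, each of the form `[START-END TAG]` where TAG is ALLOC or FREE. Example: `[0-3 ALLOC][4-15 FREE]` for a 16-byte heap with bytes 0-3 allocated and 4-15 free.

Answer: [0-9 ALLOC][10-22 ALLOC][23-43 FREE]

Derivation:
Op 1: a = malloc(5) -> a = 0; heap: [0-4 ALLOC][5-43 FREE]
Op 2: free(a) -> (freed a); heap: [0-43 FREE]
Op 3: b = malloc(10) -> b = 0; heap: [0-9 ALLOC][10-43 FREE]
Op 4: c = malloc(13) -> c = 10; heap: [0-9 ALLOC][10-22 ALLOC][23-43 FREE]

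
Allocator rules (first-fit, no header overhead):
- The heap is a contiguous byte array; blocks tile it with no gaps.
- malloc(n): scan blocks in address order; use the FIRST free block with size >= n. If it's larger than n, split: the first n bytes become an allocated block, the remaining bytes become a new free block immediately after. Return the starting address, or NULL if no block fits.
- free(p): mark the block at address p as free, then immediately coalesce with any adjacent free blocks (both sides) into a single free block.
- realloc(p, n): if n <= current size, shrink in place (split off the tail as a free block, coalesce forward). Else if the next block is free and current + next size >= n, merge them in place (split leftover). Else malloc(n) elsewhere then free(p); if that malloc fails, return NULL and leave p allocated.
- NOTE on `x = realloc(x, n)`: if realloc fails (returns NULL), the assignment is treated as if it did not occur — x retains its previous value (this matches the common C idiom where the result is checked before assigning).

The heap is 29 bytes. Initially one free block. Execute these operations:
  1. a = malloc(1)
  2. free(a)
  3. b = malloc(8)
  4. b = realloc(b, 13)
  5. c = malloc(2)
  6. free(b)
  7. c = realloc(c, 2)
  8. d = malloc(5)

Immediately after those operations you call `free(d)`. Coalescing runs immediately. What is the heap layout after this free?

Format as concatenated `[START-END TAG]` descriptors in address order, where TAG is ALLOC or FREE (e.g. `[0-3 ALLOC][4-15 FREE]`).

Op 1: a = malloc(1) -> a = 0; heap: [0-0 ALLOC][1-28 FREE]
Op 2: free(a) -> (freed a); heap: [0-28 FREE]
Op 3: b = malloc(8) -> b = 0; heap: [0-7 ALLOC][8-28 FREE]
Op 4: b = realloc(b, 13) -> b = 0; heap: [0-12 ALLOC][13-28 FREE]
Op 5: c = malloc(2) -> c = 13; heap: [0-12 ALLOC][13-14 ALLOC][15-28 FREE]
Op 6: free(b) -> (freed b); heap: [0-12 FREE][13-14 ALLOC][15-28 FREE]
Op 7: c = realloc(c, 2) -> c = 13; heap: [0-12 FREE][13-14 ALLOC][15-28 FREE]
Op 8: d = malloc(5) -> d = 0; heap: [0-4 ALLOC][5-12 FREE][13-14 ALLOC][15-28 FREE]
free(d): d = 0 -> block [0-4 ALLOC]; mark free, coalesce with adjacent free neighbors -> [0-12 FREE][13-14 ALLOC][15-28 FREE]

Answer: [0-12 FREE][13-14 ALLOC][15-28 FREE]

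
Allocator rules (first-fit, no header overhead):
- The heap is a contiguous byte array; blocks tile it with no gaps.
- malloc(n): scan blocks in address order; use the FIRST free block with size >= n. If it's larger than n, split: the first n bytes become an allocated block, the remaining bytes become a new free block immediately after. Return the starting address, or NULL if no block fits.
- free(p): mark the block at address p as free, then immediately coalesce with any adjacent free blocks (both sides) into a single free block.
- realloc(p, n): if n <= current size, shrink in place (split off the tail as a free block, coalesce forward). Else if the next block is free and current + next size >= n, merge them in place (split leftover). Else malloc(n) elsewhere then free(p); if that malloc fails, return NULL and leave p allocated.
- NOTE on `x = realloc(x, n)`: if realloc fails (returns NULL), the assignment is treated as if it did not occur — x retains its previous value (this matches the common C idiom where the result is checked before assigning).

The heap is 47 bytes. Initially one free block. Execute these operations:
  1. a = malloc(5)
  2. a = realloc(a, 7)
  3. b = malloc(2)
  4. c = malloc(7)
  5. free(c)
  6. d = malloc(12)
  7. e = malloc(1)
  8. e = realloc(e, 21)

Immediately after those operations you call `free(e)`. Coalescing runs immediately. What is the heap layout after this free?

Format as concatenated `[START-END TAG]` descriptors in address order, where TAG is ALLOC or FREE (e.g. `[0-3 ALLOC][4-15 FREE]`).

Answer: [0-6 ALLOC][7-8 ALLOC][9-20 ALLOC][21-46 FREE]

Derivation:
Op 1: a = malloc(5) -> a = 0; heap: [0-4 ALLOC][5-46 FREE]
Op 2: a = realloc(a, 7) -> a = 0; heap: [0-6 ALLOC][7-46 FREE]
Op 3: b = malloc(2) -> b = 7; heap: [0-6 ALLOC][7-8 ALLOC][9-46 FREE]
Op 4: c = malloc(7) -> c = 9; heap: [0-6 ALLOC][7-8 ALLOC][9-15 ALLOC][16-46 FREE]
Op 5: free(c) -> (freed c); heap: [0-6 ALLOC][7-8 ALLOC][9-46 FREE]
Op 6: d = malloc(12) -> d = 9; heap: [0-6 ALLOC][7-8 ALLOC][9-20 ALLOC][21-46 FREE]
Op 7: e = malloc(1) -> e = 21; heap: [0-6 ALLOC][7-8 ALLOC][9-20 ALLOC][21-21 ALLOC][22-46 FREE]
Op 8: e = realloc(e, 21) -> e = 21; heap: [0-6 ALLOC][7-8 ALLOC][9-20 ALLOC][21-41 ALLOC][42-46 FREE]
free(e): e = 21 -> block [21-41 ALLOC]; mark free, coalesce with adjacent free neighbors -> [0-6 ALLOC][7-8 ALLOC][9-20 ALLOC][21-46 FREE]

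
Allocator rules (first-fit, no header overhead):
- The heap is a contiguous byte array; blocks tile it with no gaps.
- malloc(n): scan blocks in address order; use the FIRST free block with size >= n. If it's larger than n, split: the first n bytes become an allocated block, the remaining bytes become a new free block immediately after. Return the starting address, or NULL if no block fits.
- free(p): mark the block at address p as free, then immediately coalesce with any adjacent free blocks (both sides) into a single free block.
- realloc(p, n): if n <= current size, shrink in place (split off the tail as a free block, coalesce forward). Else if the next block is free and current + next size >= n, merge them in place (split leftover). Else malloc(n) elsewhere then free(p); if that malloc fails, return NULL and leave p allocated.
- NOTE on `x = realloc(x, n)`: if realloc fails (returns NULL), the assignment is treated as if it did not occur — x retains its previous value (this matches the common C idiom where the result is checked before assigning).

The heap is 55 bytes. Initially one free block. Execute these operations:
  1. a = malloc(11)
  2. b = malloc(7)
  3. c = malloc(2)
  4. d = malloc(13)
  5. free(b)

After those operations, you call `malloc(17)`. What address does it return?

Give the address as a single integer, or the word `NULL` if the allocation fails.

Op 1: a = malloc(11) -> a = 0; heap: [0-10 ALLOC][11-54 FREE]
Op 2: b = malloc(7) -> b = 11; heap: [0-10 ALLOC][11-17 ALLOC][18-54 FREE]
Op 3: c = malloc(2) -> c = 18; heap: [0-10 ALLOC][11-17 ALLOC][18-19 ALLOC][20-54 FREE]
Op 4: d = malloc(13) -> d = 20; heap: [0-10 ALLOC][11-17 ALLOC][18-19 ALLOC][20-32 ALLOC][33-54 FREE]
Op 5: free(b) -> (freed b); heap: [0-10 ALLOC][11-17 FREE][18-19 ALLOC][20-32 ALLOC][33-54 FREE]
malloc(17): first-fit scan over [0-10 ALLOC][11-17 FREE][18-19 ALLOC][20-32 ALLOC][33-54 FREE] -> 33

Answer: 33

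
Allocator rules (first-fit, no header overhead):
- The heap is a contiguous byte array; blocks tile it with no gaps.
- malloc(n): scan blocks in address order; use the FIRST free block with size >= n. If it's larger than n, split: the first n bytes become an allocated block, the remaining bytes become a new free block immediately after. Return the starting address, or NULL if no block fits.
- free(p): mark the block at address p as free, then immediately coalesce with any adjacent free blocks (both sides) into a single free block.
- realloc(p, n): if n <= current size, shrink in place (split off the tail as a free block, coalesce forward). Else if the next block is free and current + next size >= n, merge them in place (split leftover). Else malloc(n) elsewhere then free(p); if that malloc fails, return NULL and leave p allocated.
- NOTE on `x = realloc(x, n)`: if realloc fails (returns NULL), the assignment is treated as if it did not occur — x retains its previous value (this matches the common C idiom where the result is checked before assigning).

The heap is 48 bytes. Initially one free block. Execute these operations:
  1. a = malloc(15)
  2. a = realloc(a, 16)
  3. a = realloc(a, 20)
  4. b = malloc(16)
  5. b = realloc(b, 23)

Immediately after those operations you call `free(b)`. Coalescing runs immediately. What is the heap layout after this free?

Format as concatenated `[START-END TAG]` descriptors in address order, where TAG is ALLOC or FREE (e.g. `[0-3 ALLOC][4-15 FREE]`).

Op 1: a = malloc(15) -> a = 0; heap: [0-14 ALLOC][15-47 FREE]
Op 2: a = realloc(a, 16) -> a = 0; heap: [0-15 ALLOC][16-47 FREE]
Op 3: a = realloc(a, 20) -> a = 0; heap: [0-19 ALLOC][20-47 FREE]
Op 4: b = malloc(16) -> b = 20; heap: [0-19 ALLOC][20-35 ALLOC][36-47 FREE]
Op 5: b = realloc(b, 23) -> b = 20; heap: [0-19 ALLOC][20-42 ALLOC][43-47 FREE]
free(b): b = 20 -> block [20-42 ALLOC]; mark free, coalesce with adjacent free neighbors -> [0-19 ALLOC][20-47 FREE]

Answer: [0-19 ALLOC][20-47 FREE]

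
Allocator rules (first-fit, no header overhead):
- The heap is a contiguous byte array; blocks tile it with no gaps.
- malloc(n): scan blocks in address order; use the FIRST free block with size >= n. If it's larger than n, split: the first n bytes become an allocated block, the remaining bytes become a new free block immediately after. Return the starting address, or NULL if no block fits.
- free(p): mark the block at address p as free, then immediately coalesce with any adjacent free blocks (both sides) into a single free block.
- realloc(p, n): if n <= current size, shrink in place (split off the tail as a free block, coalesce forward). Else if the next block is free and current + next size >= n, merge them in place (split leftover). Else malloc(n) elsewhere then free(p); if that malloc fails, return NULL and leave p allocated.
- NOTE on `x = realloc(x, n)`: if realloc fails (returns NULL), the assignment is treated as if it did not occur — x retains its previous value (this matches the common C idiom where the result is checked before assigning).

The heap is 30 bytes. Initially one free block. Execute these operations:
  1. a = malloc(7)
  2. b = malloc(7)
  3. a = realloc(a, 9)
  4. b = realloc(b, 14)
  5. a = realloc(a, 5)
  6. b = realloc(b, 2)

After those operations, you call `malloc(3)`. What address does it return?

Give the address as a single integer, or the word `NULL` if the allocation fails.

Answer: 0

Derivation:
Op 1: a = malloc(7) -> a = 0; heap: [0-6 ALLOC][7-29 FREE]
Op 2: b = malloc(7) -> b = 7; heap: [0-6 ALLOC][7-13 ALLOC][14-29 FREE]
Op 3: a = realloc(a, 9) -> a = 14; heap: [0-6 FREE][7-13 ALLOC][14-22 ALLOC][23-29 FREE]
Op 4: b = realloc(b, 14) -> NULL (b unchanged); heap: [0-6 FREE][7-13 ALLOC][14-22 ALLOC][23-29 FREE]
Op 5: a = realloc(a, 5) -> a = 14; heap: [0-6 FREE][7-13 ALLOC][14-18 ALLOC][19-29 FREE]
Op 6: b = realloc(b, 2) -> b = 7; heap: [0-6 FREE][7-8 ALLOC][9-13 FREE][14-18 ALLOC][19-29 FREE]
malloc(3): first-fit scan over [0-6 FREE][7-8 ALLOC][9-13 FREE][14-18 ALLOC][19-29 FREE] -> 0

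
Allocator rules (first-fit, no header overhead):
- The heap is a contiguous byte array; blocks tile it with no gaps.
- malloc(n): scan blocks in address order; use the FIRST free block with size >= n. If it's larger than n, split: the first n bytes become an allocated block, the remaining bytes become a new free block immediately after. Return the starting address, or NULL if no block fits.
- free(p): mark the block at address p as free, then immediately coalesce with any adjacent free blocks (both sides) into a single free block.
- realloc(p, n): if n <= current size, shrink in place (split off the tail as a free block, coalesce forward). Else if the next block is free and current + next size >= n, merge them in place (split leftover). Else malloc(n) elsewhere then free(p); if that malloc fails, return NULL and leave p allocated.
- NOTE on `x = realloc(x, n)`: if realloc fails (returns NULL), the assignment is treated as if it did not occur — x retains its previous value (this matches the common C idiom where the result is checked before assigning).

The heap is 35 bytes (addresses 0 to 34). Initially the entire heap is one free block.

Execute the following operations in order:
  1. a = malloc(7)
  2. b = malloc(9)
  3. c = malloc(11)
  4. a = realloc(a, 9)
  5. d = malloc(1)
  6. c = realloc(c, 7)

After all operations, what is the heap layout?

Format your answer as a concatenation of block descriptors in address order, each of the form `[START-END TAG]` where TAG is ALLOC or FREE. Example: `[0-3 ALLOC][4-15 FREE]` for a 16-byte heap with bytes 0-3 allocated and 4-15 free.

Answer: [0-6 ALLOC][7-15 ALLOC][16-22 ALLOC][23-26 FREE][27-27 ALLOC][28-34 FREE]

Derivation:
Op 1: a = malloc(7) -> a = 0; heap: [0-6 ALLOC][7-34 FREE]
Op 2: b = malloc(9) -> b = 7; heap: [0-6 ALLOC][7-15 ALLOC][16-34 FREE]
Op 3: c = malloc(11) -> c = 16; heap: [0-6 ALLOC][7-15 ALLOC][16-26 ALLOC][27-34 FREE]
Op 4: a = realloc(a, 9) -> NULL (a unchanged); heap: [0-6 ALLOC][7-15 ALLOC][16-26 ALLOC][27-34 FREE]
Op 5: d = malloc(1) -> d = 27; heap: [0-6 ALLOC][7-15 ALLOC][16-26 ALLOC][27-27 ALLOC][28-34 FREE]
Op 6: c = realloc(c, 7) -> c = 16; heap: [0-6 ALLOC][7-15 ALLOC][16-22 ALLOC][23-26 FREE][27-27 ALLOC][28-34 FREE]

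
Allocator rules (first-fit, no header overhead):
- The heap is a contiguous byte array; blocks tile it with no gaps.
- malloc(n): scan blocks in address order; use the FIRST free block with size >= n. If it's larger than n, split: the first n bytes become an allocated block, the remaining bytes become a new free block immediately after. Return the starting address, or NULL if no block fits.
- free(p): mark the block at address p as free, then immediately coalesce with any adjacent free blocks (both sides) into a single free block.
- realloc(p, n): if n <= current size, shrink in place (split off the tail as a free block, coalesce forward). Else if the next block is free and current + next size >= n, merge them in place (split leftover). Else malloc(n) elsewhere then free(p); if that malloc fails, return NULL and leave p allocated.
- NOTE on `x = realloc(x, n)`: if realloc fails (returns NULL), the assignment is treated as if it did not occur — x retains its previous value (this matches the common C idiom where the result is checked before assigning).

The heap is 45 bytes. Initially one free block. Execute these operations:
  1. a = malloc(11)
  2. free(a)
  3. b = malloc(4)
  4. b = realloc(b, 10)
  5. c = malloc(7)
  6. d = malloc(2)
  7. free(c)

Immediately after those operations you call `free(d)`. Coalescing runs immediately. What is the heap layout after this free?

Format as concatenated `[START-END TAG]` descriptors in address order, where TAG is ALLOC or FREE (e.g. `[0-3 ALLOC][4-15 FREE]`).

Op 1: a = malloc(11) -> a = 0; heap: [0-10 ALLOC][11-44 FREE]
Op 2: free(a) -> (freed a); heap: [0-44 FREE]
Op 3: b = malloc(4) -> b = 0; heap: [0-3 ALLOC][4-44 FREE]
Op 4: b = realloc(b, 10) -> b = 0; heap: [0-9 ALLOC][10-44 FREE]
Op 5: c = malloc(7) -> c = 10; heap: [0-9 ALLOC][10-16 ALLOC][17-44 FREE]
Op 6: d = malloc(2) -> d = 17; heap: [0-9 ALLOC][10-16 ALLOC][17-18 ALLOC][19-44 FREE]
Op 7: free(c) -> (freed c); heap: [0-9 ALLOC][10-16 FREE][17-18 ALLOC][19-44 FREE]
free(d): d = 17 -> block [17-18 ALLOC]; mark free, coalesce with adjacent free neighbors -> [0-9 ALLOC][10-44 FREE]

Answer: [0-9 ALLOC][10-44 FREE]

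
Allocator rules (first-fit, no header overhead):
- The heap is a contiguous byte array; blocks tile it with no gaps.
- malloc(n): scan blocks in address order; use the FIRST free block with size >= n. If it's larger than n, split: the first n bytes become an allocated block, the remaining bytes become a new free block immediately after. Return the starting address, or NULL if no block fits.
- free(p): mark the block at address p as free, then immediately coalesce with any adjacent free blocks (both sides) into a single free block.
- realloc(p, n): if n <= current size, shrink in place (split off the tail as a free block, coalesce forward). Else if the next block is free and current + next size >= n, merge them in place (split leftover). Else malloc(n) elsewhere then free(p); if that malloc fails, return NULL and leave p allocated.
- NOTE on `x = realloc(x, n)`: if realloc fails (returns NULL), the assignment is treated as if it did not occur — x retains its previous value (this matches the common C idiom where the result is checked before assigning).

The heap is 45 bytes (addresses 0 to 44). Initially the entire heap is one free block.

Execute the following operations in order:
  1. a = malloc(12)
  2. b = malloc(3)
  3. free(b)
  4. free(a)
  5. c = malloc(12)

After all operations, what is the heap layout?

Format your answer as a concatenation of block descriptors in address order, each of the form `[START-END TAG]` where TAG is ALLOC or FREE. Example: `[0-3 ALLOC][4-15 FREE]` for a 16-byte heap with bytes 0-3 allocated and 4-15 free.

Answer: [0-11 ALLOC][12-44 FREE]

Derivation:
Op 1: a = malloc(12) -> a = 0; heap: [0-11 ALLOC][12-44 FREE]
Op 2: b = malloc(3) -> b = 12; heap: [0-11 ALLOC][12-14 ALLOC][15-44 FREE]
Op 3: free(b) -> (freed b); heap: [0-11 ALLOC][12-44 FREE]
Op 4: free(a) -> (freed a); heap: [0-44 FREE]
Op 5: c = malloc(12) -> c = 0; heap: [0-11 ALLOC][12-44 FREE]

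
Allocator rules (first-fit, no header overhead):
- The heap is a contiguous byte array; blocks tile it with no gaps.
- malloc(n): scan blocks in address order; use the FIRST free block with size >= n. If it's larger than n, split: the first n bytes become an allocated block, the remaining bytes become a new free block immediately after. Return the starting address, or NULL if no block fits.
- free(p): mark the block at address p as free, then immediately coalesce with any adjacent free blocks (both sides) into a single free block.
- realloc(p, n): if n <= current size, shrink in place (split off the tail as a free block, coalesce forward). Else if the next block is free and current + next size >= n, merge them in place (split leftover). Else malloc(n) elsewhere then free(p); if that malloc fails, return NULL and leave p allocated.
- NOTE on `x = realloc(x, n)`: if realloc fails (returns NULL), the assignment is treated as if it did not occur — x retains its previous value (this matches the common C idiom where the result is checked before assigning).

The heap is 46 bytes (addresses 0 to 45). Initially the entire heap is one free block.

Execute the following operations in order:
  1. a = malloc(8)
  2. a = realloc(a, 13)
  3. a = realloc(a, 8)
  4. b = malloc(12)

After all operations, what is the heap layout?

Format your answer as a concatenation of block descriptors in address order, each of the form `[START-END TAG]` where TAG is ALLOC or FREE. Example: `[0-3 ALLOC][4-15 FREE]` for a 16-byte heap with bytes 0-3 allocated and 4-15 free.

Answer: [0-7 ALLOC][8-19 ALLOC][20-45 FREE]

Derivation:
Op 1: a = malloc(8) -> a = 0; heap: [0-7 ALLOC][8-45 FREE]
Op 2: a = realloc(a, 13) -> a = 0; heap: [0-12 ALLOC][13-45 FREE]
Op 3: a = realloc(a, 8) -> a = 0; heap: [0-7 ALLOC][8-45 FREE]
Op 4: b = malloc(12) -> b = 8; heap: [0-7 ALLOC][8-19 ALLOC][20-45 FREE]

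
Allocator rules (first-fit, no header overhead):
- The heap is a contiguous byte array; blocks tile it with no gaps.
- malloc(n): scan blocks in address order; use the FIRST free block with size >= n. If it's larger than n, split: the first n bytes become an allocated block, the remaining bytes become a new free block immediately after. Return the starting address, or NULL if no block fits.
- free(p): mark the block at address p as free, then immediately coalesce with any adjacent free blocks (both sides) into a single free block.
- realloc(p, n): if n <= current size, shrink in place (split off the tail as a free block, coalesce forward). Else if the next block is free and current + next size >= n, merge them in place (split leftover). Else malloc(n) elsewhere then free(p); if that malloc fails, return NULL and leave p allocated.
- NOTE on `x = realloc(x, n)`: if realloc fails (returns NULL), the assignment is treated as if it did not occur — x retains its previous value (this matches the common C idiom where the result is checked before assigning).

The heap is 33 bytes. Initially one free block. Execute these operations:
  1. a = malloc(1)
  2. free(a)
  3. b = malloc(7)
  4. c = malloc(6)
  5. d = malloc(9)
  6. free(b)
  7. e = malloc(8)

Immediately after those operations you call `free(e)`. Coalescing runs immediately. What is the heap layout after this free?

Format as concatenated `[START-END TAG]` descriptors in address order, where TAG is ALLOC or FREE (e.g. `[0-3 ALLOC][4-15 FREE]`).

Op 1: a = malloc(1) -> a = 0; heap: [0-0 ALLOC][1-32 FREE]
Op 2: free(a) -> (freed a); heap: [0-32 FREE]
Op 3: b = malloc(7) -> b = 0; heap: [0-6 ALLOC][7-32 FREE]
Op 4: c = malloc(6) -> c = 7; heap: [0-6 ALLOC][7-12 ALLOC][13-32 FREE]
Op 5: d = malloc(9) -> d = 13; heap: [0-6 ALLOC][7-12 ALLOC][13-21 ALLOC][22-32 FREE]
Op 6: free(b) -> (freed b); heap: [0-6 FREE][7-12 ALLOC][13-21 ALLOC][22-32 FREE]
Op 7: e = malloc(8) -> e = 22; heap: [0-6 FREE][7-12 ALLOC][13-21 ALLOC][22-29 ALLOC][30-32 FREE]
free(e): e = 22 -> block [22-29 ALLOC]; mark free, coalesce with adjacent free neighbors -> [0-6 FREE][7-12 ALLOC][13-21 ALLOC][22-32 FREE]

Answer: [0-6 FREE][7-12 ALLOC][13-21 ALLOC][22-32 FREE]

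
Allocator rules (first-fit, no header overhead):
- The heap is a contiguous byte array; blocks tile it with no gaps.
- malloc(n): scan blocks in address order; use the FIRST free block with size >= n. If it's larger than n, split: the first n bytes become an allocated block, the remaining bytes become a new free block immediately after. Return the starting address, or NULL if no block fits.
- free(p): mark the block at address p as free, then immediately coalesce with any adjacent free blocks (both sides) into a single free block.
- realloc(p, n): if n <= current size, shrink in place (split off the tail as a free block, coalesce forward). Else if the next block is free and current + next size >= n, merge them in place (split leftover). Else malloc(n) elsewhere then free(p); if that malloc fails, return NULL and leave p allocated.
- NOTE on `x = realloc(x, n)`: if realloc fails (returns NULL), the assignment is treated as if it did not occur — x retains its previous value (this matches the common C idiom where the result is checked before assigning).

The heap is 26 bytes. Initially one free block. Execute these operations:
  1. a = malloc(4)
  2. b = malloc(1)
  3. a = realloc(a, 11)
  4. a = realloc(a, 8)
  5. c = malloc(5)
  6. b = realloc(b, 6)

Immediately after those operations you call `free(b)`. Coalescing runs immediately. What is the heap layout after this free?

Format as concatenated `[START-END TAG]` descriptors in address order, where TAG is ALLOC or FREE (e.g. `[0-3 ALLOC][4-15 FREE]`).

Answer: [0-4 FREE][5-12 ALLOC][13-17 ALLOC][18-25 FREE]

Derivation:
Op 1: a = malloc(4) -> a = 0; heap: [0-3 ALLOC][4-25 FREE]
Op 2: b = malloc(1) -> b = 4; heap: [0-3 ALLOC][4-4 ALLOC][5-25 FREE]
Op 3: a = realloc(a, 11) -> a = 5; heap: [0-3 FREE][4-4 ALLOC][5-15 ALLOC][16-25 FREE]
Op 4: a = realloc(a, 8) -> a = 5; heap: [0-3 FREE][4-4 ALLOC][5-12 ALLOC][13-25 FREE]
Op 5: c = malloc(5) -> c = 13; heap: [0-3 FREE][4-4 ALLOC][5-12 ALLOC][13-17 ALLOC][18-25 FREE]
Op 6: b = realloc(b, 6) -> b = 18; heap: [0-4 FREE][5-12 ALLOC][13-17 ALLOC][18-23 ALLOC][24-25 FREE]
free(b): b = 18 -> block [18-23 ALLOC]; mark free, coalesce with adjacent free neighbors -> [0-4 FREE][5-12 ALLOC][13-17 ALLOC][18-25 FREE]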